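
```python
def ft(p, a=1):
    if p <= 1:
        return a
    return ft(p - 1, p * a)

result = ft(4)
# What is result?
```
Call trace:
ft(p=4, a=1)
  ft(p=3, a=4)
    ft(p=2, a=12)
      ft(p=1, a=24)
      -> return 24
    -> return 24
  -> return 24
-> return 24

Final answer: 24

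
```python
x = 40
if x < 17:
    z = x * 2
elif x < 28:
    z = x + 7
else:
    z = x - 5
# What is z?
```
Trace:
  x=40
  x=40, z=35

Final answer: 35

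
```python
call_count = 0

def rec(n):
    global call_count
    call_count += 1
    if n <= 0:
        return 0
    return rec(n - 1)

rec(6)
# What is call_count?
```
Call trace:
rec(n=6)
  rec(n=5)
    rec(n=4)
      rec(n=3)
        rec(n=2)
          rec(n=1)
            rec(n=0)
            -> return 0
          -> return 0
        -> return 0
      -> return 0
    -> return 0
  -> return 0
-> return 0

call_count is incremented once per call. rec is entered once for each n = 6, 5, 4, 3, 2, 1, 0 (the n <= 0 call returns without recursing), i.e. 6 + 1 calls.
call_count = 7

Final answer: 7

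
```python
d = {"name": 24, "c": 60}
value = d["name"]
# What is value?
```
Trace:
  d={'name': 24, 'c': 60}
  d={'name': 24, 'c': 60}, value=24

Final answer: 24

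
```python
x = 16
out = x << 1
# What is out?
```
Trace:
  x=16
  x=16, out=32

Final answer: 32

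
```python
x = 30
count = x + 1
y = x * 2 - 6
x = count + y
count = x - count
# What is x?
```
Trace:
  x=30
  x=30, count=31
  x=30, count=31, y=54
  x=85, count=31, y=54
  x=85, count=54, y=54

Final answer: 85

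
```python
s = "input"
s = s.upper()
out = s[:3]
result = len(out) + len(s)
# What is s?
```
Trace:
  s='input'
  s='INPUT'
  s='INPUT', out='INP'
  s='INPUT', out='INP', result=8

Final answer: 'INPUT'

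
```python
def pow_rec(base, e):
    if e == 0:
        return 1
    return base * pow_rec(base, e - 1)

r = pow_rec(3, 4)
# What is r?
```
Call trace:
pow_rec(base=3, e=4)
  pow_rec(base=3, e=3)
    pow_rec(base=3, e=2)
      pow_rec(base=3, e=1)
        pow_rec(base=3, e=0)
        -> return 1
      -> return 3
    -> return 9
  -> return 27
-> return 81

Final answer: 81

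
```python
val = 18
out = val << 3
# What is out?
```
Trace:
  val=18
  val=18, out=144

Final answer: 144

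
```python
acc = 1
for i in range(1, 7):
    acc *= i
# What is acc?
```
Trace:
  acc=1
  acc=1, i=1
  acc=2, i=2
  acc=6, i=3
  acc=24, i=4
  acc=120, i=5
  acc=720, i=6

Final answer: 720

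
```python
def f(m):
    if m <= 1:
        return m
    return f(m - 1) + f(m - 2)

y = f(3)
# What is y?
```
Call trace:
f(m=3)
  f(m=2)
    f(m=1)
    -> return 1
    f(m=0)
    -> return 0
  -> return 1
  f(m=1)
  -> return 1
-> return 2

Final answer: 2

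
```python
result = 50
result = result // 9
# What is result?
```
Trace:
  result=50
  result=5

Final answer: 5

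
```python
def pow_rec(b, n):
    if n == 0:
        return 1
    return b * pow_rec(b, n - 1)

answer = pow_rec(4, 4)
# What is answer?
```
Call trace:
pow_rec(b=4, n=4)
  pow_rec(b=4, n=3)
    pow_rec(b=4, n=2)
      pow_rec(b=4, n=1)
        pow_rec(b=4, n=0)
        -> return 1
      -> return 4
    -> return 16
  -> return 64
-> return 256

Final answer: 256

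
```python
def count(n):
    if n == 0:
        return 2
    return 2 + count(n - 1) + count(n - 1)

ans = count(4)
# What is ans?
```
Call trace (a repeated sub-call is expanded the first time; later identical calls just restate its return value):
count(n=4)
  count(n=3)
    count(n=2)
      count(n=1)
        count(n=0)
        -> return 2
        count(n=0)
        -> return 2
      -> return 6
      count(n=1) -> return 6  (same call as traced above)
    -> return 14
    count(n=2) -> return 14  (same call as traced above)
  -> return 30
  count(n=3) -> return 30  (same call as traced above)
-> return 62

Final answer: 62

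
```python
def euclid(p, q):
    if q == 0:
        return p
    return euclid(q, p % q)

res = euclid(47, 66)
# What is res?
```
Call trace:
euclid(p=47, q=66)
  euclid(p=66, q=47)
    euclid(p=47, q=19)
      euclid(p=19, q=9)
        euclid(p=9, q=1)
          euclid(p=1, q=0)
          -> return 1
        -> return 1
      -> return 1
    -> return 1
  -> return 1
-> return 1

Final answer: 1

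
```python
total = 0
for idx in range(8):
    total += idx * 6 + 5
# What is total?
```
Trace:
  total=0
  total=5, idx=0
  total=16, idx=1
  total=33, idx=2
  total=56, idx=3
  total=85, idx=4
  total=120, idx=5
  total=161, idx=6
  total=208, idx=7

Final answer: 208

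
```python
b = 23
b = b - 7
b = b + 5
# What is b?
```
Trace:
  b=23
  b=16
  b=21

Final answer: 21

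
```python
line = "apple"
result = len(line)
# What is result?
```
Trace:
  line='apple'
  line='apple', result=5

Final answer: 5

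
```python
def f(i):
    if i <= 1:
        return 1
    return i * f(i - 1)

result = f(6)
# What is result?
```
Call trace:
f(i=6)
  f(i=5)
    f(i=4)
      f(i=3)
        f(i=2)
          f(i=1)
          -> return 1
        -> return 2
      -> return 6
    -> return 24
  -> return 120
-> return 720

Final answer: 720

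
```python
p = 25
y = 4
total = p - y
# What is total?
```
Trace:
  p=25
  p=25, y=4
  p=25, y=4, total=21

Final answer: 21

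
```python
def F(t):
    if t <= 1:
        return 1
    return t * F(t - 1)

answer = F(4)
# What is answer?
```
Call trace:
F(t=4)
  F(t=3)
    F(t=2)
      F(t=1)
      -> return 1
    -> return 2
  -> return 6
-> return 24

Final answer: 24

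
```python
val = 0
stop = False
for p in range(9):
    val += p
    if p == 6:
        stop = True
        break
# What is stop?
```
Trace:
  val=0
  val=0, stop=False
  val=0, stop=False, p=0
  val=1, stop=False, p=1
  val=3, stop=False, p=2
  val=6, stop=False, p=3
  val=10, stop=False, p=4
  val=15, stop=False, p=5
  val=21, stop=True, p=6

Final answer: True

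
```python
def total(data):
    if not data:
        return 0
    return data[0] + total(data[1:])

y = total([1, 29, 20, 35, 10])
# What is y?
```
Call trace:
total(data=[1, 29, 20, 35, 10])
  total(data=[29, 20, 35, 10])
    total(data=[20, 35, 10])
      total(data=[35, 10])
        total(data=[10])
          total(data=[])
          -> return 0
        -> return 10
      -> return 45
    -> return 65
  -> return 94
-> return 95

Final answer: 95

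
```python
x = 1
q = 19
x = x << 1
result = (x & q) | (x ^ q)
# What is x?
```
Trace:
  x=1
  x=1, q=19
  x=2, q=19
  x=2, q=19, result=19

Final answer: 2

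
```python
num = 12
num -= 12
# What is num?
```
Trace:
  num=12
  num=0

Final answer: 0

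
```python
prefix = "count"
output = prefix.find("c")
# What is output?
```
Trace:
  prefix='count'
  prefix='count', output=0

Final answer: 0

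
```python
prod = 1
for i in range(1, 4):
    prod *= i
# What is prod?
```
Trace:
  prod=1
  prod=1, i=1
  prod=2, i=2
  prod=6, i=3

Final answer: 6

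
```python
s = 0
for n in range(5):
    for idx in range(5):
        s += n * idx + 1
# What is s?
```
Trace:
  s=0
  s=1, n=0, idx=0
  s=2, n=0, idx=1
  s=3, n=0, idx=2
  s=4, n=0, idx=3
  s=5, n=0, idx=4
  s=6, n=1, idx=0
  s=8, n=1, idx=1
  s=11, n=1, idx=2
  s=15, n=1, idx=3
  s=20, n=1, idx=4
  s=21, n=2, idx=0
  s=24, n=2, idx=1
  s=29, n=2, idx=2
  s=36, n=2, idx=3
  s=45, n=2, idx=4
  s=46, n=3, idx=0
  s=50, n=3, idx=1
  s=57, n=3, idx=2
  s=67, n=3, idx=3
  s=80, n=3, idx=4
  s=81, n=4, idx=0
  s=86, n=4, idx=1
  s=95, n=4, idx=2
  s=108, n=4, idx=3
  s=125, n=4, idx=4

Final answer: 125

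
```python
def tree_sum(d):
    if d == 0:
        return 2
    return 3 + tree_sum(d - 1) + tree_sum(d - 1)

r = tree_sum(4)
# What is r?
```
Call trace (a repeated sub-call is expanded the first time; later identical calls just restate its return value):
tree_sum(d=4)
  tree_sum(d=3)
    tree_sum(d=2)
      tree_sum(d=1)
        tree_sum(d=0)
        -> return 2
        tree_sum(d=0)
        -> return 2
      -> return 7
      tree_sum(d=1) -> return 7  (same call as traced above)
    -> return 17
    tree_sum(d=2) -> return 17  (same call as traced above)
  -> return 37
  tree_sum(d=3) -> return 37  (same call as traced above)
-> return 77

Final answer: 77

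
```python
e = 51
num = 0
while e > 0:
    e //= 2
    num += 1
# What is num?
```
Trace:
  e=51
  e=51, num=0
  e=25, num=1
  e=12, num=2
  e=6, num=3
  e=3, num=4
  e=1, num=5
  e=0, num=6

Final answer: 6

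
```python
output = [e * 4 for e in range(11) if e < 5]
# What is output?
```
Trace:
  e=0
  e=1
  e=2
  e=3
  e=4
  e=5
  e=6
  e=7
  e=8
  e=9
  e=10
  output=[0, 4, 8, 12, 16]

Final answer: [0, 4, 8, 12, 16]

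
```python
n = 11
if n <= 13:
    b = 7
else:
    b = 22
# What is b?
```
Trace:
  n=11
  n=11, b=7

Final answer: 7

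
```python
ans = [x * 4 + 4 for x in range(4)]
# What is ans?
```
Trace:
  x=0
  x=1
  x=2
  x=3
  ans=[4, 8, 12, 16]

Final answer: [4, 8, 12, 16]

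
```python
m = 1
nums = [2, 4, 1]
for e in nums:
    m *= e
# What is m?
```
Trace:
  m=1
  m=2, e=2
  m=8, e=4
  m=8, e=1

Final answer: 8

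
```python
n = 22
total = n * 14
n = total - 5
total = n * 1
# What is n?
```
Trace:
  n=22
  n=22, total=308
  n=303, total=308
  n=303, total=303

Final answer: 303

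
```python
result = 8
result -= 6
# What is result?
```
Trace:
  result=8
  result=2

Final answer: 2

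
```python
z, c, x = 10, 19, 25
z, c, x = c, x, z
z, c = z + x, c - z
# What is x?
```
Trace:
  z=10, c=19, x=25
  z=19, c=25, x=10
  z=29, c=6, x=10

Final answer: 10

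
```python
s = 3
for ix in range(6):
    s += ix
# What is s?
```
Trace:
  s=3
  s=3, ix=0
  s=4, ix=1
  s=6, ix=2
  s=9, ix=3
  s=13, ix=4
  s=18, ix=5

Final answer: 18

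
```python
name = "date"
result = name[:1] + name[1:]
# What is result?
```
Trace:
  name='date'
  name='date', result='date'

Final answer: 'date'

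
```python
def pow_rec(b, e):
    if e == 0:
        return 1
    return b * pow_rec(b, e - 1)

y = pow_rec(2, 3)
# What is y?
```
Call trace:
pow_rec(b=2, e=3)
  pow_rec(b=2, e=2)
    pow_rec(b=2, e=1)
      pow_rec(b=2, e=0)
      -> return 1
    -> return 2
  -> return 4
-> return 8

Final answer: 8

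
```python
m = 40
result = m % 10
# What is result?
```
Trace:
  m=40
  m=40, result=0

Final answer: 0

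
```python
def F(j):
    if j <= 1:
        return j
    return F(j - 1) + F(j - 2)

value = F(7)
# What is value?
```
Call trace (a repeated sub-call is expanded the first time; later identical calls just restate its return value):
F(j=7)
  F(j=6)
    F(j=5)
      F(j=4)
        F(j=3)
          F(j=2)
            F(j=1)
            -> return 1
            F(j=0)
            -> return 0
          -> return 1
          F(j=1)
          -> return 1
        -> return 2
        F(j=2) -> return 1  (same call as traced above)
      -> return 3
      F(j=3) -> return 2  (same call as traced above)
    -> return 5
    F(j=4) -> return 3  (same call as traced above)
  -> return 8
  F(j=5) -> return 5  (same call as traced above)
-> return 13

Final answer: 13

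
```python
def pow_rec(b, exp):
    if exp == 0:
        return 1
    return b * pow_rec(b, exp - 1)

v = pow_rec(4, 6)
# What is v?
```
Call trace:
pow_rec(b=4, exp=6)
  pow_rec(b=4, exp=5)
    pow_rec(b=4, exp=4)
      pow_rec(b=4, exp=3)
        pow_rec(b=4, exp=2)
          pow_rec(b=4, exp=1)
            pow_rec(b=4, exp=0)
            -> return 1
          -> return 4
        -> return 16
      -> return 64
    -> return 256
  -> return 1024
-> return 4096

Final answer: 4096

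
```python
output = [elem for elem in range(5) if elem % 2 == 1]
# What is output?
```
Trace:
  elem=0
  elem=1
  elem=2
  elem=3
  elem=4
  output=[1, 3]

Final answer: [1, 3]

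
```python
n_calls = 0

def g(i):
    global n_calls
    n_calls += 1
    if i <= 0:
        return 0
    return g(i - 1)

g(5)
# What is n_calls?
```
Call trace:
g(i=5)
  g(i=4)
    g(i=3)
      g(i=2)
        g(i=1)
          g(i=0)
          -> return 0
        -> return 0
      -> return 0
    -> return 0
  -> return 0
-> return 0

n_calls is incremented once per call. g is entered once for each i = 5, 4, 3, 2, 1, 0 (the i <= 0 call returns without recursing), i.e. 5 + 1 calls.
n_calls = 6

Final answer: 6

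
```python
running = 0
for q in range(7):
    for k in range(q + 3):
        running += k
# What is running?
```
Trace:
  running=0
  running=0, q=0, k=0
  running=1, q=0, k=1
  running=3, q=0, k=2
  running=3, q=1, k=0
  running=4, q=1, k=1
  running=6, q=1, k=2
  running=9, q=1, k=3
  running=9, q=2, k=0
  running=10, q=2, k=1
  running=12, q=2, k=2
  running=15, q=2, k=3
  running=19, q=2, k=4
  running=19, q=3, k=0
  running=20, q=3, k=1
  running=22, q=3, k=2
  running=25, q=3, k=3
  running=29, q=3, k=4
  running=34, q=3, k=5
  running=34, q=4, k=0
  running=35, q=4, k=1
  running=37, q=4, k=2
  running=40, q=4, k=3
  running=44, q=4, k=4
  running=49, q=4, k=5
  running=55, q=4, k=6
  running=55, q=5, k=0
  running=56, q=5, k=1
  running=58, q=5, k=2
  running=61, q=5, k=3
  running=65, q=5, k=4
  running=70, q=5, k=5
  running=76, q=5, k=6
  running=83, q=5, k=7
  running=83, q=6, k=0
  running=84, q=6, k=1
  running=86, q=6, k=2
  running=89, q=6, k=3
  running=93, q=6, k=4
  running=98, q=6, k=5
  running=104, q=6, k=6
  running=111, q=6, k=7
  running=119, q=6, k=8

Final answer: 119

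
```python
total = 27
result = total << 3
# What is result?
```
Trace:
  total=27
  total=27, result=216

Final answer: 216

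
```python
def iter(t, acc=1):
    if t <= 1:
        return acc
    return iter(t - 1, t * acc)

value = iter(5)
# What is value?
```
Call trace:
iter(t=5, acc=1)
  iter(t=4, acc=5)
    iter(t=3, acc=20)
      iter(t=2, acc=60)
        iter(t=1, acc=120)
        -> return 120
      -> return 120
    -> return 120
  -> return 120
-> return 120

Final answer: 120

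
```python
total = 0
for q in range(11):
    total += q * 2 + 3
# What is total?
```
Trace:
  total=0
  total=3, q=0
  total=8, q=1
  total=15, q=2
  total=24, q=3
  total=35, q=4
  total=48, q=5
  total=63, q=6
  total=80, q=7
  total=99, q=8
  total=120, q=9
  total=143, q=10

Final answer: 143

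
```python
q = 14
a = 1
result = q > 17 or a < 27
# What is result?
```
Trace:
  q=14
  q=14, a=1
  q=14, a=1, result=True

Final answer: True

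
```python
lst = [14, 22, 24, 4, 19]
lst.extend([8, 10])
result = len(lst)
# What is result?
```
Trace:
  lst=[14, 22, 24, 4, 19]
  lst=[14, 22, 24, 4, 19, 8, 10]
  lst=[14, 22, 24, 4, 19, 8, 10], result=7

Final answer: 7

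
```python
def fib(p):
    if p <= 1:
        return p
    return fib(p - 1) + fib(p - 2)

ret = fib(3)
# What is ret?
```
Call trace:
fib(p=3)
  fib(p=2)
    fib(p=1)
    -> return 1
    fib(p=0)
    -> return 0
  -> return 1
  fib(p=1)
  -> return 1
-> return 2

Final answer: 2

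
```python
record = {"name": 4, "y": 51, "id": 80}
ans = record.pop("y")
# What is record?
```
Trace:
  record={'name': 4, 'y': 51, 'id': 80}
  record={'name': 4, 'id': 80}, ans=51

Final answer: {'name': 4, 'id': 80}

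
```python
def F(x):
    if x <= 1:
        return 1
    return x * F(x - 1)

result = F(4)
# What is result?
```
Call trace:
F(x=4)
  F(x=3)
    F(x=2)
      F(x=1)
      -> return 1
    -> return 2
  -> return 6
-> return 24

Final answer: 24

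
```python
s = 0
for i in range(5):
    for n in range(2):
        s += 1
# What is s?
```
Trace:
  s=0
  s=1, i=0, n=0
  s=2, i=0, n=1
  s=3, i=1, n=0
  s=4, i=1, n=1
  s=5, i=2, n=0
  s=6, i=2, n=1
  s=7, i=3, n=0
  s=8, i=3, n=1
  s=9, i=4, n=0
  s=10, i=4, n=1

Final answer: 10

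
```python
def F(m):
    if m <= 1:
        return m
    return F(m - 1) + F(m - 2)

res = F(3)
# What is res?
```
Call trace:
F(m=3)
  F(m=2)
    F(m=1)
    -> return 1
    F(m=0)
    -> return 0
  -> return 1
  F(m=1)
  -> return 1
-> return 2

Final answer: 2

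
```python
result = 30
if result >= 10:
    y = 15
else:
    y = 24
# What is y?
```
Trace:
  result=30
  result=30, y=15

Final answer: 15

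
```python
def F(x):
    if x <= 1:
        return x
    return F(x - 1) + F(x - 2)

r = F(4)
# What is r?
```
Call trace (a repeated sub-call is expanded the first time; later identical calls just restate its return value):
F(x=4)
  F(x=3)
    F(x=2)
      F(x=1)
      -> return 1
      F(x=0)
      -> return 0
    -> return 1
    F(x=1)
    -> return 1
  -> return 2
  F(x=2) -> return 1  (same call as traced above)
-> return 3

Final answer: 3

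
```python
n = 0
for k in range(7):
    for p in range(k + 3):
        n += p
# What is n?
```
Trace:
  n=0
  n=0, k=0, p=0
  n=1, k=0, p=1
  n=3, k=0, p=2
  n=3, k=1, p=0
  n=4, k=1, p=1
  n=6, k=1, p=2
  n=9, k=1, p=3
  n=9, k=2, p=0
  n=10, k=2, p=1
  n=12, k=2, p=2
  n=15, k=2, p=3
  n=19, k=2, p=4
  n=19, k=3, p=0
  n=20, k=3, p=1
  n=22, k=3, p=2
  n=25, k=3, p=3
  n=29, k=3, p=4
  n=34, k=3, p=5
  n=34, k=4, p=0
  n=35, k=4, p=1
  n=37, k=4, p=2
  n=40, k=4, p=3
  n=44, k=4, p=4
  n=49, k=4, p=5
  n=55, k=4, p=6
  n=55, k=5, p=0
  n=56, k=5, p=1
  n=58, k=5, p=2
  n=61, k=5, p=3
  n=65, k=5, p=4
  n=70, k=5, p=5
  n=76, k=5, p=6
  n=83, k=5, p=7
  n=83, k=6, p=0
  n=84, k=6, p=1
  n=86, k=6, p=2
  n=89, k=6, p=3
  n=93, k=6, p=4
  n=98, k=6, p=5
  n=104, k=6, p=6
  n=111, k=6, p=7
  n=119, k=6, p=8

Final answer: 119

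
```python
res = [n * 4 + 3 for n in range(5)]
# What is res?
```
Trace:
  n=0
  n=1
  n=2
  n=3
  n=4
  res=[3, 7, 11, 15, 19]

Final answer: [3, 7, 11, 15, 19]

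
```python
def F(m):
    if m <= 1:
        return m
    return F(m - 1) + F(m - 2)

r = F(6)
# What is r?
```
Call trace (a repeated sub-call is expanded the first time; later identical calls just restate its return value):
F(m=6)
  F(m=5)
    F(m=4)
      F(m=3)
        F(m=2)
          F(m=1)
          -> return 1
          F(m=0)
          -> return 0
        -> return 1
        F(m=1)
        -> return 1
      -> return 2
      F(m=2) -> return 1  (same call as traced above)
    -> return 3
    F(m=3) -> return 2  (same call as traced above)
  -> return 5
  F(m=4) -> return 3  (same call as traced above)
-> return 8

Final answer: 8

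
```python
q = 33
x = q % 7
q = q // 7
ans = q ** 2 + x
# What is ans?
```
Trace:
  q=33
  q=33, x=5
  q=4, x=5
  q=4, x=5, ans=21

Final answer: 21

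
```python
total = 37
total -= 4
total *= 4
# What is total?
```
Trace:
  total=37
  total=33
  total=132

Final answer: 132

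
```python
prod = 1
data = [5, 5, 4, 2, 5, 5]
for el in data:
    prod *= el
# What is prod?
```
Trace:
  prod=1
  prod=5, el=5
  prod=25, el=5
  prod=100, el=4
  prod=200, el=2
  prod=1000, el=5
  prod=5000, el=5

Final answer: 5000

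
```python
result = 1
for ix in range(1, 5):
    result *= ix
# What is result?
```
Trace:
  result=1
  result=1, ix=1
  result=2, ix=2
  result=6, ix=3
  result=24, ix=4

Final answer: 24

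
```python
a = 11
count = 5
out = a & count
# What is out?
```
Trace:
  a=11
  a=11, count=5
  a=11, count=5, out=1

Final answer: 1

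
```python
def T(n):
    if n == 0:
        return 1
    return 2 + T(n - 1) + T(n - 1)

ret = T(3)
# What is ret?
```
Call trace (a repeated sub-call is expanded the first time; later identical calls just restate its return value):
T(n=3)
  T(n=2)
    T(n=1)
      T(n=0)
      -> return 1
      T(n=0)
      -> return 1
    -> return 4
    T(n=1) -> return 4  (same call as traced above)
  -> return 10
  T(n=2) -> return 10  (same call as traced above)
-> return 22

Final answer: 22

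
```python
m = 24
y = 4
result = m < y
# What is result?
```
Trace:
  m=24
  m=24, y=4
  m=24, y=4, result=False

Final answer: False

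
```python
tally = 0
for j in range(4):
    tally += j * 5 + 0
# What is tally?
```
Trace:
  tally=0
  tally=0, j=0
  tally=5, j=1
  tally=15, j=2
  tally=30, j=3

Final answer: 30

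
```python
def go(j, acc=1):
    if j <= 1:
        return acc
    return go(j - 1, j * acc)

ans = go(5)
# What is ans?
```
Call trace:
go(j=5, acc=1)
  go(j=4, acc=5)
    go(j=3, acc=20)
      go(j=2, acc=60)
        go(j=1, acc=120)
        -> return 120
      -> return 120
    -> return 120
  -> return 120
-> return 120

Final answer: 120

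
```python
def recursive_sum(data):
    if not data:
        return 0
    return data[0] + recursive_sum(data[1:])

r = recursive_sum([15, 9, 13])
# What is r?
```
Call trace:
recursive_sum(data=[15, 9, 13])
  recursive_sum(data=[9, 13])
    recursive_sum(data=[13])
      recursive_sum(data=[])
      -> return 0
    -> return 13
  -> return 22
-> return 37

Final answer: 37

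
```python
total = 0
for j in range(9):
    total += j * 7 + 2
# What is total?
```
Trace:
  total=0
  total=2, j=0
  total=11, j=1
  total=27, j=2
  total=50, j=3
  total=80, j=4
  total=117, j=5
  total=161, j=6
  total=212, j=7
  total=270, j=8

Final answer: 270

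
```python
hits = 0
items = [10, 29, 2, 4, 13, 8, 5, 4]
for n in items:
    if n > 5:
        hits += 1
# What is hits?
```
Trace:
  hits=0
  hits=1, n=10
  hits=2, n=29
  hits=2, n=2
  hits=2, n=4
  hits=3, n=13
  hits=4, n=8
  hits=4, n=5
  hits=4, n=4

Final answer: 4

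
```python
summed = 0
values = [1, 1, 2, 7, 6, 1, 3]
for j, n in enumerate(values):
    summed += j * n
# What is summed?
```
Trace:
  summed=0
  summed=0, j=0, n=1
  summed=1, j=1, n=1
  summed=5, j=2, n=2
  summed=26, j=3, n=7
  summed=50, j=4, n=6
  summed=55, j=5, n=1
  summed=73, j=6, n=3

Final answer: 73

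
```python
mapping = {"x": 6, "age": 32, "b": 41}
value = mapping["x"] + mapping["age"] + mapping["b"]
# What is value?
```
Trace:
  mapping={'x': 6, 'age': 32, 'b': 41}
  mapping={'x': 6, 'age': 32, 'b': 41}, value=79

Final answer: 79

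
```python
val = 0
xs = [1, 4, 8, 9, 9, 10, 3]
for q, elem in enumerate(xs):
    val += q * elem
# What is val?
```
Trace:
  val=0
  val=0, q=0, elem=1
  val=4, q=1, elem=4
  val=20, q=2, elem=8
  val=47, q=3, elem=9
  val=83, q=4, elem=9
  val=133, q=5, elem=10
  val=151, q=6, elem=3

Final answer: 151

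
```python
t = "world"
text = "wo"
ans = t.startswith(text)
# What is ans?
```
Trace:
  t='world'
  t='world', text='wo'
  t='world', text='wo', ans=True

Final answer: True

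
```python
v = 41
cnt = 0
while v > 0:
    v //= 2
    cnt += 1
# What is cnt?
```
Trace:
  v=41
  v=41, cnt=0
  v=20, cnt=1
  v=10, cnt=2
  v=5, cnt=3
  v=2, cnt=4
  v=1, cnt=5
  v=0, cnt=6

Final answer: 6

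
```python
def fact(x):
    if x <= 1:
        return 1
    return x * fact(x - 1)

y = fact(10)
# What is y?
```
Call trace:
fact(x=10)
  fact(x=9)
    fact(x=8)
      fact(x=7)
        fact(x=6)
          fact(x=5)
            fact(x=4)
              fact(x=3)
                fact(x=2)
                  fact(x=1)
                  -> return 1
                -> return 2
              -> return 6
            -> return 24
          -> return 120
        -> return 720
      -> return 5040
    -> return 40320
  -> return 362880
-> return 3628800

Final answer: 3628800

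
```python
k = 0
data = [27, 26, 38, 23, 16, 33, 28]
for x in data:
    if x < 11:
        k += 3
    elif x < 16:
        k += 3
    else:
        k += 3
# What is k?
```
Trace:
  k=0
  k=3, x=27
  k=6, x=26
  k=9, x=38
  k=12, x=23
  k=15, x=16
  k=18, x=33
  k=21, x=28

Final answer: 21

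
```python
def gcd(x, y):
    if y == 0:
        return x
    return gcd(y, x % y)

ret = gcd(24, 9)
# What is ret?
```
Call trace:
gcd(x=24, y=9)
  gcd(x=9, y=6)
    gcd(x=6, y=3)
      gcd(x=3, y=0)
      -> return 3
    -> return 3
  -> return 3
-> return 3

Final answer: 3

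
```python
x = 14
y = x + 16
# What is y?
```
Trace:
  x=14
  x=14, y=30

Final answer: 30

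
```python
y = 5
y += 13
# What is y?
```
Trace:
  y=5
  y=18

Final answer: 18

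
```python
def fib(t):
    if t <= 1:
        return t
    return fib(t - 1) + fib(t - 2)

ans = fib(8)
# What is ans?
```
Call trace (a repeated sub-call is expanded the first time; later identical calls just restate its return value):
fib(t=8)
  fib(t=7)
    fib(t=6)
      fib(t=5)
        fib(t=4)
          fib(t=3)
            fib(t=2)
              fib(t=1)
              -> return 1
              fib(t=0)
              -> return 0
            -> return 1
            fib(t=1)
            -> return 1
          -> return 2
          fib(t=2) -> return 1  (same call as traced above)
        -> return 3
        fib(t=3) -> return 2  (same call as traced above)
      -> return 5
      fib(t=4) -> return 3  (same call as traced above)
    -> return 8
    fib(t=5) -> return 5  (same call as traced above)
  -> return 13
  fib(t=6) -> return 8  (same call as traced above)
-> return 21

Final answer: 21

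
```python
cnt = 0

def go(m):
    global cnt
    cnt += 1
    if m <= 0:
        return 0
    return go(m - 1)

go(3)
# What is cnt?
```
Call trace:
go(m=3)
  go(m=2)
    go(m=1)
      go(m=0)
      -> return 0
    -> return 0
  -> return 0
-> return 0

cnt is incremented once per call. go is entered once for each m = 3, 2, 1, 0 (the m <= 0 call returns without recursing), i.e. 3 + 1 calls.
cnt = 4

Final answer: 4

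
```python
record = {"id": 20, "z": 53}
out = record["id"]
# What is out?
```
Trace:
  record={'id': 20, 'z': 53}
  record={'id': 20, 'z': 53}, out=20

Final answer: 20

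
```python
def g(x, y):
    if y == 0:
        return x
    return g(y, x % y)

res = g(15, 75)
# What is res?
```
Call trace:
g(x=15, y=75)
  g(x=75, y=15)
    g(x=15, y=0)
    -> return 15
  -> return 15
-> return 15

Final answer: 15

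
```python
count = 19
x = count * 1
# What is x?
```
Trace:
  count=19
  count=19, x=19

Final answer: 19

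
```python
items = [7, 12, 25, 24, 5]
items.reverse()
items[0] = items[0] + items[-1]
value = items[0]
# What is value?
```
Trace:
  items=[7, 12, 25, 24, 5]
  items=[5, 24, 25, 12, 7]
  items=[12, 24, 25, 12, 7]
  items=[12, 24, 25, 12, 7], value=12

Final answer: 12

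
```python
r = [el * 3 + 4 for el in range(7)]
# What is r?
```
Trace:
  el=0
  el=1
  el=2
  el=3
  el=4
  el=5
  el=6
  r=[4, 7, 10, 13, 16, 19, 22]

Final answer: [4, 7, 10, 13, 16, 19, 22]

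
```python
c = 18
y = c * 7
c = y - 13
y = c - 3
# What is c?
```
Trace:
  c=18
  c=18, y=126
  c=113, y=126
  c=113, y=110

Final answer: 113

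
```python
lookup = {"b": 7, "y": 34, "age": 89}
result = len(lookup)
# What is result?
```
Trace:
  lookup={'b': 7, 'y': 34, 'age': 89}
  lookup={'b': 7, 'y': 34, 'age': 89}, result=3

Final answer: 3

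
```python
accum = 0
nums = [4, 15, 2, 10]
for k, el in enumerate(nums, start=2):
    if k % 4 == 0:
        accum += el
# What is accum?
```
Trace:
  accum=0
  accum=0, k=2, el=4
  accum=0, k=3, el=15
  accum=2, k=4, el=2
  accum=2, k=5, el=10

Final answer: 2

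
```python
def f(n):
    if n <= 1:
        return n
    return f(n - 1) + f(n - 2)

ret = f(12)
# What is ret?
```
Call trace (a repeated sub-call is expanded the first time; later identical calls just restate its return value):
f(n=12)
  f(n=11)
    f(n=10)
      f(n=9)
        f(n=8)
          f(n=7)
            f(n=6)
              f(n=5)
                f(n=4)
                  f(n=3)
                    f(n=2)
                      f(n=1)
                      -> return 1
                      f(n=0)
                      -> return 0
                    -> return 1
                    f(n=1)
                    -> return 1
                  -> return 2
                  f(n=2) -> return 1  (same call as traced above)
                -> return 3
                f(n=3) -> return 2  (same call as traced above)
              -> return 5
              f(n=4) -> return 3  (same call as traced above)
            -> return 8
            f(n=5) -> return 5  (same call as traced above)
          -> return 13
          f(n=6) -> return 8  (same call as traced above)
        -> return 21
        f(n=7) -> return 13  (same call as traced above)
      -> return 34
      f(n=8) -> return 21  (same call as traced above)
    -> return 55
    f(n=9) -> return 34  (same call as traced above)
  -> return 89
  f(n=10) -> return 55  (same call as traced above)
-> return 144

Final answer: 144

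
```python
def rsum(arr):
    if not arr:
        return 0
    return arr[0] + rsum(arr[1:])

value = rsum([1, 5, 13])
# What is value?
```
Call trace:
rsum(arr=[1, 5, 13])
  rsum(arr=[5, 13])
    rsum(arr=[13])
      rsum(arr=[])
      -> return 0
    -> return 13
  -> return 18
-> return 19

Final answer: 19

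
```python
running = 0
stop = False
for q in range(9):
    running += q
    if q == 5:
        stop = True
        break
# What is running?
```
Trace:
  running=0
  running=0, stop=False
  running=0, stop=False, q=0
  running=1, stop=False, q=1
  running=3, stop=False, q=2
  running=6, stop=False, q=3
  running=10, stop=False, q=4
  running=15, stop=True, q=5

Final answer: 15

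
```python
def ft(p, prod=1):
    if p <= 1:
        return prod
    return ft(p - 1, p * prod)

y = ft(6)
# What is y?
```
Call trace:
ft(p=6, prod=1)
  ft(p=5, prod=6)
    ft(p=4, prod=30)
      ft(p=3, prod=120)
        ft(p=2, prod=360)
          ft(p=1, prod=720)
          -> return 720
        -> return 720
      -> return 720
    -> return 720
  -> return 720
-> return 720

Final answer: 720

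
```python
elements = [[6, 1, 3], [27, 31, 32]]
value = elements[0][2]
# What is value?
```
Trace:
  elements=[[6, 1, 3], [27, 31, 32]]
  elements=[[6, 1, 3], [27, 31, 32]], value=3

Final answer: 3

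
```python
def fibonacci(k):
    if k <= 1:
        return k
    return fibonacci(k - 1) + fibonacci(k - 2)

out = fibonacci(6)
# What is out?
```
Call trace (a repeated sub-call is expanded the first time; later identical calls just restate its return value):
fibonacci(k=6)
  fibonacci(k=5)
    fibonacci(k=4)
      fibonacci(k=3)
        fibonacci(k=2)
          fibonacci(k=1)
          -> return 1
          fibonacci(k=0)
          -> return 0
        -> return 1
        fibonacci(k=1)
        -> return 1
      -> return 2
      fibonacci(k=2) -> return 1  (same call as traced above)
    -> return 3
    fibonacci(k=3) -> return 2  (same call as traced above)
  -> return 5
  fibonacci(k=4) -> return 3  (same call as traced above)
-> return 8

Final answer: 8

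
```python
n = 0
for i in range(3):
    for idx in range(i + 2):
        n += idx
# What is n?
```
Trace:
  n=0
  n=0, i=0, idx=0
  n=1, i=0, idx=1
  n=1, i=1, idx=0
  n=2, i=1, idx=1
  n=4, i=1, idx=2
  n=4, i=2, idx=0
  n=5, i=2, idx=1
  n=7, i=2, idx=2
  n=10, i=2, idx=3

Final answer: 10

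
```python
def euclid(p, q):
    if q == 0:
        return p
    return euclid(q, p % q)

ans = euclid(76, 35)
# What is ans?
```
Call trace:
euclid(p=76, q=35)
  euclid(p=35, q=6)
    euclid(p=6, q=5)
      euclid(p=5, q=1)
        euclid(p=1, q=0)
        -> return 1
      -> return 1
    -> return 1
  -> return 1
-> return 1

Final answer: 1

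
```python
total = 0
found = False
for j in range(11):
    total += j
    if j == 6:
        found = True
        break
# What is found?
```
Trace:
  total=0
  total=0, found=False
  total=0, found=False, j=0
  total=1, found=False, j=1
  total=3, found=False, j=2
  total=6, found=False, j=3
  total=10, found=False, j=4
  total=15, found=False, j=5
  total=21, found=True, j=6

Final answer: True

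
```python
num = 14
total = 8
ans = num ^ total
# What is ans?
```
Trace:
  num=14
  num=14, total=8
  num=14, total=8, ans=6

Final answer: 6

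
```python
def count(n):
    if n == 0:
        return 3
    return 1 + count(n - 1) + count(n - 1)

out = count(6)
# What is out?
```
Call trace (a repeated sub-call is expanded the first time; later identical calls just restate its return value):
count(n=6)
  count(n=5)
    count(n=4)
      count(n=3)
        count(n=2)
          count(n=1)
            count(n=0)
            -> return 3
            count(n=0)
            -> return 3
          -> return 7
          count(n=1) -> return 7  (same call as traced above)
        -> return 15
        count(n=2) -> return 15  (same call as traced above)
      -> return 31
      count(n=3) -> return 31  (same call as traced above)
    -> return 63
    count(n=4) -> return 63  (same call as traced above)
  -> return 127
  count(n=5) -> return 127  (same call as traced above)
-> return 255

Final answer: 255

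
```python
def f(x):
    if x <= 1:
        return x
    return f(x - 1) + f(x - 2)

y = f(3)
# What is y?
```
Call trace:
f(x=3)
  f(x=2)
    f(x=1)
    -> return 1
    f(x=0)
    -> return 0
  -> return 1
  f(x=1)
  -> return 1
-> return 2

Final answer: 2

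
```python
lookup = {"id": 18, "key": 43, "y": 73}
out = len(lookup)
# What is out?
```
Trace:
  lookup={'id': 18, 'key': 43, 'y': 73}
  lookup={'id': 18, 'key': 43, 'y': 73}, out=3

Final answer: 3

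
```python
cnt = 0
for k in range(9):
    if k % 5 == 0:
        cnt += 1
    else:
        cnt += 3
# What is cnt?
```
Trace:
  cnt=0
  cnt=1, k=0
  cnt=4, k=1
  cnt=7, k=2
  cnt=10, k=3
  cnt=13, k=4
  cnt=14, k=5
  cnt=17, k=6
  cnt=20, k=7
  cnt=23, k=8

Final answer: 23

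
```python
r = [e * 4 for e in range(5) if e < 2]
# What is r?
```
Trace:
  e=0
  e=1
  e=2
  e=3
  e=4
  r=[0, 4]

Final answer: [0, 4]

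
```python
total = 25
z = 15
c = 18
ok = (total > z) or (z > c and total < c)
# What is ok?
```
Trace:
  total=25
  total=25, z=15
  total=25, z=15, c=18
  total=25, z=15, c=18, ok=True

Final answer: True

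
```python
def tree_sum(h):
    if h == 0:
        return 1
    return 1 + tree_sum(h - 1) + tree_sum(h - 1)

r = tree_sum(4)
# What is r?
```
Call trace (a repeated sub-call is expanded the first time; later identical calls just restate its return value):
tree_sum(h=4)
  tree_sum(h=3)
    tree_sum(h=2)
      tree_sum(h=1)
        tree_sum(h=0)
        -> return 1
        tree_sum(h=0)
        -> return 1
      -> return 3
      tree_sum(h=1) -> return 3  (same call as traced above)
    -> return 7
    tree_sum(h=2) -> return 7  (same call as traced above)
  -> return 15
  tree_sum(h=3) -> return 15  (same call as traced above)
-> return 31

Final answer: 31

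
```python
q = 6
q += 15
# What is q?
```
Trace:
  q=6
  q=21

Final answer: 21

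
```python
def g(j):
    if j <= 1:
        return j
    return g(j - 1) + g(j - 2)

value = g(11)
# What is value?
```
Call trace (a repeated sub-call is expanded the first time; later identical calls just restate its return value):
g(j=11)
  g(j=10)
    g(j=9)
      g(j=8)
        g(j=7)
          g(j=6)
            g(j=5)
              g(j=4)
                g(j=3)
                  g(j=2)
                    g(j=1)
                    -> return 1
                    g(j=0)
                    -> return 0
                  -> return 1
                  g(j=1)
                  -> return 1
                -> return 2
                g(j=2) -> return 1  (same call as traced above)
              -> return 3
              g(j=3) -> return 2  (same call as traced above)
            -> return 5
            g(j=4) -> return 3  (same call as traced above)
          -> return 8
          g(j=5) -> return 5  (same call as traced above)
        -> return 13
        g(j=6) -> return 8  (same call as traced above)
      -> return 21
      g(j=7) -> return 13  (same call as traced above)
    -> return 34
    g(j=8) -> return 21  (same call as traced above)
  -> return 55
  g(j=9) -> return 34  (same call as traced above)
-> return 89

Final answer: 89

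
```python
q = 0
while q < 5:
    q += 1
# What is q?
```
Trace:
  q=0
  q=1
  q=2
  q=3
  q=4
  q=5

Final answer: 5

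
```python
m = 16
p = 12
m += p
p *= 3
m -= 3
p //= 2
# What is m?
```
Trace:
  m=16
  m=16, p=12
  m=28, p=12
  m=28, p=36
  m=25, p=36
  m=25, p=18

Final answer: 25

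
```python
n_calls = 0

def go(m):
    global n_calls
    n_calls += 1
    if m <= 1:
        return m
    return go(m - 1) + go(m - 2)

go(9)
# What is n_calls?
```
Call trace (a repeated sub-call is expanded the first time; later identical calls just restate its return value):
go(m=9)
  go(m=8)
    go(m=7)
      go(m=6)
        go(m=5)
          go(m=4)
            go(m=3)
              go(m=2)
                go(m=1)
                -> return 1
                go(m=0)
                -> return 0
              -> return 1
              go(m=1)
              -> return 1
            -> return 2
            go(m=2) -> return 1  (same call as traced above)
          -> return 3
          go(m=3) -> return 2  (same call as traced above)
        -> return 5
        go(m=4) -> return 3  (same call as traced above)
      -> return 8
      go(m=5) -> return 5  (same call as traced above)
    -> return 13
    go(m=6) -> return 8  (same call as traced above)
  -> return 21
  go(m=7) -> return 13  (same call as traced above)
-> return 34

n_calls is incremented once per call, so count the calls in each subtree. Let C(m) = number of calls made by go(m).
C(0) = C(1) = 1 (base case, no recursion); C(m) = 1 + C(m - 1) + C(m - 2) otherwise.
C(2) = 1 + C(1) + C(0) = 1 + 1 + 1 = 3
C(3) = 1 + C(2) + C(1) = 1 + 3 + 1 = 5
C(4) = 1 + C(3) + C(2) = 1 + 5 + 3 = 9
C(5) = 1 + C(4) + C(3) = 1 + 9 + 5 = 15
C(6) = 1 + C(5) + C(4) = 1 + 15 + 9 = 25
C(7) = 1 + C(6) + C(5) = 1 + 25 + 15 = 41
C(8) = 1 + C(7) + C(6) = 1 + 41 + 25 = 67
C(9) = 1 + C(8) + C(7) = 1 + 67 + 41 = 109
n_calls = C(9) = 109

Final answer: 109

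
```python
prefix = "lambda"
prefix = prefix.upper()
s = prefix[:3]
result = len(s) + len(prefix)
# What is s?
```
Trace:
  prefix='lambda'
  prefix='LAMBDA'
  prefix='LAMBDA', s='LAM'
  prefix='LAMBDA', s='LAM', result=9

Final answer: 'LAM'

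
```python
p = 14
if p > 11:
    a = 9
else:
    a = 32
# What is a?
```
Trace:
  p=14
  p=14, a=9

Final answer: 9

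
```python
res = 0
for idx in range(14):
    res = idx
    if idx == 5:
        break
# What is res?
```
Trace:
  res=0
  res=0, idx=0
  res=1, idx=1
  res=2, idx=2
  res=3, idx=3
  res=4, idx=4
  res=5, idx=5

Final answer: 5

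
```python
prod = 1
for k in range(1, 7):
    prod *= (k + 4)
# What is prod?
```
Trace:
  prod=1
  prod=5, k=1
  prod=30, k=2
  prod=210, k=3
  prod=1680, k=4
  prod=15120, k=5
  prod=151200, k=6

Final answer: 151200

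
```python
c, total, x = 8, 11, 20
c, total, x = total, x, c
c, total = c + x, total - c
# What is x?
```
Trace:
  c=8, total=11, x=20
  c=11, total=20, x=8
  c=19, total=9, x=8

Final answer: 8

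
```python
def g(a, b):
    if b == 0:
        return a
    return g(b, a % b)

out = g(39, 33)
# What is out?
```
Call trace:
g(a=39, b=33)
  g(a=33, b=6)
    g(a=6, b=3)
      g(a=3, b=0)
      -> return 3
    -> return 3
  -> return 3
-> return 3

Final answer: 3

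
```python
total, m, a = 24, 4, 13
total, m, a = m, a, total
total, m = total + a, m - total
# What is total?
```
Trace:
  total=24, m=4, a=13
  total=4, m=13, a=24
  total=28, m=9, a=24

Final answer: 28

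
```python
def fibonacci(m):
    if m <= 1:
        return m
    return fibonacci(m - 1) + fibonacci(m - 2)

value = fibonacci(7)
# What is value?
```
Call trace (a repeated sub-call is expanded the first time; later identical calls just restate its return value):
fibonacci(m=7)
  fibonacci(m=6)
    fibonacci(m=5)
      fibonacci(m=4)
        fibonacci(m=3)
          fibonacci(m=2)
            fibonacci(m=1)
            -> return 1
            fibonacci(m=0)
            -> return 0
          -> return 1
          fibonacci(m=1)
          -> return 1
        -> return 2
        fibonacci(m=2) -> return 1  (same call as traced above)
      -> return 3
      fibonacci(m=3) -> return 2  (same call as traced above)
    -> return 5
    fibonacci(m=4) -> return 3  (same call as traced above)
  -> return 8
  fibonacci(m=5) -> return 5  (same call as traced above)
-> return 13

Final answer: 13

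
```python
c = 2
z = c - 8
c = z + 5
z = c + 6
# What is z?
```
Trace:
  c=2
  c=2, z=-6
  c=-1, z=-6
  c=-1, z=5

Final answer: 5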